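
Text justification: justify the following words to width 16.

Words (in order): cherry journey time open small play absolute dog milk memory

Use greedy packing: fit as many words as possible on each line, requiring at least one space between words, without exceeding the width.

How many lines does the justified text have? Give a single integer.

Line 1: ['cherry', 'journey'] (min_width=14, slack=2)
Line 2: ['time', 'open', 'small'] (min_width=15, slack=1)
Line 3: ['play', 'absolute'] (min_width=13, slack=3)
Line 4: ['dog', 'milk', 'memory'] (min_width=15, slack=1)
Total lines: 4

Answer: 4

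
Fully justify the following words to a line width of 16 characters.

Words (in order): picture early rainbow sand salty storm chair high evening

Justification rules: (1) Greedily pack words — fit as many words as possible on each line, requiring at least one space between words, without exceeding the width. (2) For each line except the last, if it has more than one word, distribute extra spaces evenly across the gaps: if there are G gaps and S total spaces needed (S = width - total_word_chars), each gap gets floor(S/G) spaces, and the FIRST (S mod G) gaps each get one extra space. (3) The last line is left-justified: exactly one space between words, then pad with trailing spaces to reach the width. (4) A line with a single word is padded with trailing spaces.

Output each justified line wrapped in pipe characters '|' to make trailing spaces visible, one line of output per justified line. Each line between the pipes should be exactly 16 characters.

Answer: |picture    early|
|rainbow     sand|
|salty      storm|
|chair       high|
|evening         |

Derivation:
Line 1: ['picture', 'early'] (min_width=13, slack=3)
Line 2: ['rainbow', 'sand'] (min_width=12, slack=4)
Line 3: ['salty', 'storm'] (min_width=11, slack=5)
Line 4: ['chair', 'high'] (min_width=10, slack=6)
Line 5: ['evening'] (min_width=7, slack=9)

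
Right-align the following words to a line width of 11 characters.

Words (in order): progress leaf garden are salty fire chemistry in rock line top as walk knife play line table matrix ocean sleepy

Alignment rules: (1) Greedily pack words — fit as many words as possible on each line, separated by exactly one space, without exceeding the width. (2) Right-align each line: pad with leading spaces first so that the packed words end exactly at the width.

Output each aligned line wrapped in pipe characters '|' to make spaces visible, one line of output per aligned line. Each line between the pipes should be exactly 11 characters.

Answer: |   progress|
|leaf garden|
|  are salty|
|       fire|
|  chemistry|
|    in rock|
|line top as|
| walk knife|
|  play line|
|      table|
|     matrix|
|      ocean|
|     sleepy|

Derivation:
Line 1: ['progress'] (min_width=8, slack=3)
Line 2: ['leaf', 'garden'] (min_width=11, slack=0)
Line 3: ['are', 'salty'] (min_width=9, slack=2)
Line 4: ['fire'] (min_width=4, slack=7)
Line 5: ['chemistry'] (min_width=9, slack=2)
Line 6: ['in', 'rock'] (min_width=7, slack=4)
Line 7: ['line', 'top', 'as'] (min_width=11, slack=0)
Line 8: ['walk', 'knife'] (min_width=10, slack=1)
Line 9: ['play', 'line'] (min_width=9, slack=2)
Line 10: ['table'] (min_width=5, slack=6)
Line 11: ['matrix'] (min_width=6, slack=5)
Line 12: ['ocean'] (min_width=5, slack=6)
Line 13: ['sleepy'] (min_width=6, slack=5)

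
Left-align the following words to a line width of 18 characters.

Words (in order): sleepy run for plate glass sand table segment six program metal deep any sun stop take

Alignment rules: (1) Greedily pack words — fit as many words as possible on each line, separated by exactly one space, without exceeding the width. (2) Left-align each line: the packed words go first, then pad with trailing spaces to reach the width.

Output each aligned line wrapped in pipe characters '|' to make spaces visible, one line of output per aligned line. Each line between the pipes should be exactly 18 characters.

Line 1: ['sleepy', 'run', 'for'] (min_width=14, slack=4)
Line 2: ['plate', 'glass', 'sand'] (min_width=16, slack=2)
Line 3: ['table', 'segment', 'six'] (min_width=17, slack=1)
Line 4: ['program', 'metal', 'deep'] (min_width=18, slack=0)
Line 5: ['any', 'sun', 'stop', 'take'] (min_width=17, slack=1)

Answer: |sleepy run for    |
|plate glass sand  |
|table segment six |
|program metal deep|
|any sun stop take |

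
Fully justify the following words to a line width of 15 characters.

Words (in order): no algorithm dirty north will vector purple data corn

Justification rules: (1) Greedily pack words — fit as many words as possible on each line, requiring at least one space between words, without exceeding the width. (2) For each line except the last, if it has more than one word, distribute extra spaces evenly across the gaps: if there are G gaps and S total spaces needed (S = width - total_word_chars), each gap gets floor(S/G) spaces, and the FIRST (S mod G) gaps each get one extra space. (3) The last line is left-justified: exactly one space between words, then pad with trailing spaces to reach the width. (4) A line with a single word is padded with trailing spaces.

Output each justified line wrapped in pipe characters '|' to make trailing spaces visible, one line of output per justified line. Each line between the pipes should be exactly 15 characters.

Answer: |no    algorithm|
|dirty     north|
|will     vector|
|purple     data|
|corn           |

Derivation:
Line 1: ['no', 'algorithm'] (min_width=12, slack=3)
Line 2: ['dirty', 'north'] (min_width=11, slack=4)
Line 3: ['will', 'vector'] (min_width=11, slack=4)
Line 4: ['purple', 'data'] (min_width=11, slack=4)
Line 5: ['corn'] (min_width=4, slack=11)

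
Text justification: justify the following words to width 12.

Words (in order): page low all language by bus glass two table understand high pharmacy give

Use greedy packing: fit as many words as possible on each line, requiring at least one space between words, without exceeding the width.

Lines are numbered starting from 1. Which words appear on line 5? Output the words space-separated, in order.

Answer: understand

Derivation:
Line 1: ['page', 'low', 'all'] (min_width=12, slack=0)
Line 2: ['language', 'by'] (min_width=11, slack=1)
Line 3: ['bus', 'glass'] (min_width=9, slack=3)
Line 4: ['two', 'table'] (min_width=9, slack=3)
Line 5: ['understand'] (min_width=10, slack=2)
Line 6: ['high'] (min_width=4, slack=8)
Line 7: ['pharmacy'] (min_width=8, slack=4)
Line 8: ['give'] (min_width=4, slack=8)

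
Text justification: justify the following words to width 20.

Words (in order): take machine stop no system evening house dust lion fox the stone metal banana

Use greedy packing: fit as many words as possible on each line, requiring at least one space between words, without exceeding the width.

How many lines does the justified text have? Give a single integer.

Line 1: ['take', 'machine', 'stop', 'no'] (min_width=20, slack=0)
Line 2: ['system', 'evening', 'house'] (min_width=20, slack=0)
Line 3: ['dust', 'lion', 'fox', 'the'] (min_width=17, slack=3)
Line 4: ['stone', 'metal', 'banana'] (min_width=18, slack=2)
Total lines: 4

Answer: 4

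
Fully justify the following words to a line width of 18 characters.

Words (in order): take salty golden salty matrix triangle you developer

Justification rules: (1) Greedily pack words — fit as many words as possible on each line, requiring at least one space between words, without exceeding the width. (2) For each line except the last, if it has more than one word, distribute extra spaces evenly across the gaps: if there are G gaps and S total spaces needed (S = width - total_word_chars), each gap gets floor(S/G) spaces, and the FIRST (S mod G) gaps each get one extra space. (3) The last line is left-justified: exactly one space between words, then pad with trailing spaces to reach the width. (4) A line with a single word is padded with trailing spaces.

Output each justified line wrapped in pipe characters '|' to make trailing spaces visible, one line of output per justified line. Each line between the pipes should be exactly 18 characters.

Answer: |take  salty golden|
|salty       matrix|
|triangle       you|
|developer         |

Derivation:
Line 1: ['take', 'salty', 'golden'] (min_width=17, slack=1)
Line 2: ['salty', 'matrix'] (min_width=12, slack=6)
Line 3: ['triangle', 'you'] (min_width=12, slack=6)
Line 4: ['developer'] (min_width=9, slack=9)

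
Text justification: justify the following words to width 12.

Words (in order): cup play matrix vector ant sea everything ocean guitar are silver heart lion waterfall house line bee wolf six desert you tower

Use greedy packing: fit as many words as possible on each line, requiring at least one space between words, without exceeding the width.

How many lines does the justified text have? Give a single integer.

Line 1: ['cup', 'play'] (min_width=8, slack=4)
Line 2: ['matrix'] (min_width=6, slack=6)
Line 3: ['vector', 'ant'] (min_width=10, slack=2)
Line 4: ['sea'] (min_width=3, slack=9)
Line 5: ['everything'] (min_width=10, slack=2)
Line 6: ['ocean', 'guitar'] (min_width=12, slack=0)
Line 7: ['are', 'silver'] (min_width=10, slack=2)
Line 8: ['heart', 'lion'] (min_width=10, slack=2)
Line 9: ['waterfall'] (min_width=9, slack=3)
Line 10: ['house', 'line'] (min_width=10, slack=2)
Line 11: ['bee', 'wolf', 'six'] (min_width=12, slack=0)
Line 12: ['desert', 'you'] (min_width=10, slack=2)
Line 13: ['tower'] (min_width=5, slack=7)
Total lines: 13

Answer: 13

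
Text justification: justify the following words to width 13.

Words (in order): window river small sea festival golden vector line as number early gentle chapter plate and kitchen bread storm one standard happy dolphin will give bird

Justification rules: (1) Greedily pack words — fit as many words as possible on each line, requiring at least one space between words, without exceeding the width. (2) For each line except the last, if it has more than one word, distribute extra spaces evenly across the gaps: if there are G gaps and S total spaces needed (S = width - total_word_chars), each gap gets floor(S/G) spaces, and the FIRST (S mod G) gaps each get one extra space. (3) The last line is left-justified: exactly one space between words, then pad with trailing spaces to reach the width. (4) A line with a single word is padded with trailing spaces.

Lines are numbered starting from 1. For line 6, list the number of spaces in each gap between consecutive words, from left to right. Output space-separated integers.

Line 1: ['window', 'river'] (min_width=12, slack=1)
Line 2: ['small', 'sea'] (min_width=9, slack=4)
Line 3: ['festival'] (min_width=8, slack=5)
Line 4: ['golden', 'vector'] (min_width=13, slack=0)
Line 5: ['line', 'as'] (min_width=7, slack=6)
Line 6: ['number', 'early'] (min_width=12, slack=1)
Line 7: ['gentle'] (min_width=6, slack=7)
Line 8: ['chapter', 'plate'] (min_width=13, slack=0)
Line 9: ['and', 'kitchen'] (min_width=11, slack=2)
Line 10: ['bread', 'storm'] (min_width=11, slack=2)
Line 11: ['one', 'standard'] (min_width=12, slack=1)
Line 12: ['happy', 'dolphin'] (min_width=13, slack=0)
Line 13: ['will', 'give'] (min_width=9, slack=4)
Line 14: ['bird'] (min_width=4, slack=9)

Answer: 2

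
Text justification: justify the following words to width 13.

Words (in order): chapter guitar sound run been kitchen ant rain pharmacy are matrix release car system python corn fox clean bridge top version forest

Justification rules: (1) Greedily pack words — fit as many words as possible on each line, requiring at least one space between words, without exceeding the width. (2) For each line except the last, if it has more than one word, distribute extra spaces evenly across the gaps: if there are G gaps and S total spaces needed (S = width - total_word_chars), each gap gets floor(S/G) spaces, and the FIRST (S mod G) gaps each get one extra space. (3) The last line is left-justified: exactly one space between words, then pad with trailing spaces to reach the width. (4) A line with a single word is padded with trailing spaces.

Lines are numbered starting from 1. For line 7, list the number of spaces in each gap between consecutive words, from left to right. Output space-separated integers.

Answer: 3

Derivation:
Line 1: ['chapter'] (min_width=7, slack=6)
Line 2: ['guitar', 'sound'] (min_width=12, slack=1)
Line 3: ['run', 'been'] (min_width=8, slack=5)
Line 4: ['kitchen', 'ant'] (min_width=11, slack=2)
Line 5: ['rain', 'pharmacy'] (min_width=13, slack=0)
Line 6: ['are', 'matrix'] (min_width=10, slack=3)
Line 7: ['release', 'car'] (min_width=11, slack=2)
Line 8: ['system', 'python'] (min_width=13, slack=0)
Line 9: ['corn', 'fox'] (min_width=8, slack=5)
Line 10: ['clean', 'bridge'] (min_width=12, slack=1)
Line 11: ['top', 'version'] (min_width=11, slack=2)
Line 12: ['forest'] (min_width=6, slack=7)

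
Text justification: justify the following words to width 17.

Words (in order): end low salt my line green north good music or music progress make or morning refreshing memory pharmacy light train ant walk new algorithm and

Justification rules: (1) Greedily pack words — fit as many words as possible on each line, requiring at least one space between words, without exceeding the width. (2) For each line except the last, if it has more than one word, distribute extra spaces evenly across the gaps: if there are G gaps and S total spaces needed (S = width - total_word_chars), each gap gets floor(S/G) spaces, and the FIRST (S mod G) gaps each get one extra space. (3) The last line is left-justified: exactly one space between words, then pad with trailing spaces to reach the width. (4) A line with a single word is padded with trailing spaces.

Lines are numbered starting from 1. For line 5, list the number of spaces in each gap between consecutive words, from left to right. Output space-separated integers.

Line 1: ['end', 'low', 'salt', 'my'] (min_width=15, slack=2)
Line 2: ['line', 'green', 'north'] (min_width=16, slack=1)
Line 3: ['good', 'music', 'or'] (min_width=13, slack=4)
Line 4: ['music', 'progress'] (min_width=14, slack=3)
Line 5: ['make', 'or', 'morning'] (min_width=15, slack=2)
Line 6: ['refreshing', 'memory'] (min_width=17, slack=0)
Line 7: ['pharmacy', 'light'] (min_width=14, slack=3)
Line 8: ['train', 'ant', 'walk'] (min_width=14, slack=3)
Line 9: ['new', 'algorithm', 'and'] (min_width=17, slack=0)

Answer: 2 2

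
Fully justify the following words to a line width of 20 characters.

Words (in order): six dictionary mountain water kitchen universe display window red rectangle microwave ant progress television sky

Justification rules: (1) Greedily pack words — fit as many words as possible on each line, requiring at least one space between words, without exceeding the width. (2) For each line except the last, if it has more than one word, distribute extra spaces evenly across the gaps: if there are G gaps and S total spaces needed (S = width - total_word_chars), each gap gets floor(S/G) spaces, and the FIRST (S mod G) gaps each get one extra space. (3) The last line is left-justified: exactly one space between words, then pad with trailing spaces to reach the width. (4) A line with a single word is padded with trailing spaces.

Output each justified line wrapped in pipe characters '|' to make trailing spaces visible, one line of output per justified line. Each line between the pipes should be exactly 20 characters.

Line 1: ['six', 'dictionary'] (min_width=14, slack=6)
Line 2: ['mountain', 'water'] (min_width=14, slack=6)
Line 3: ['kitchen', 'universe'] (min_width=16, slack=4)
Line 4: ['display', 'window', 'red'] (min_width=18, slack=2)
Line 5: ['rectangle', 'microwave'] (min_width=19, slack=1)
Line 6: ['ant', 'progress'] (min_width=12, slack=8)
Line 7: ['television', 'sky'] (min_width=14, slack=6)

Answer: |six       dictionary|
|mountain       water|
|kitchen     universe|
|display  window  red|
|rectangle  microwave|
|ant         progress|
|television sky      |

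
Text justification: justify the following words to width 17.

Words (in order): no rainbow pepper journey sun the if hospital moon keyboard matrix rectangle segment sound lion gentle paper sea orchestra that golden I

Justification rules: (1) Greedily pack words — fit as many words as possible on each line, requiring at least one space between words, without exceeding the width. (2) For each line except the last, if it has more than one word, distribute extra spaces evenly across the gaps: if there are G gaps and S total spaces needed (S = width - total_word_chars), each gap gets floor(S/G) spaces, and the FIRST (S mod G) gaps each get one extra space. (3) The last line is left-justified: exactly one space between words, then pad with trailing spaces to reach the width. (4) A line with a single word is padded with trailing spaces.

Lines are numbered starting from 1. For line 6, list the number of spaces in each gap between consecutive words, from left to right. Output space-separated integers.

Answer: 1 1

Derivation:
Line 1: ['no', 'rainbow', 'pepper'] (min_width=17, slack=0)
Line 2: ['journey', 'sun', 'the'] (min_width=15, slack=2)
Line 3: ['if', 'hospital', 'moon'] (min_width=16, slack=1)
Line 4: ['keyboard', 'matrix'] (min_width=15, slack=2)
Line 5: ['rectangle', 'segment'] (min_width=17, slack=0)
Line 6: ['sound', 'lion', 'gentle'] (min_width=17, slack=0)
Line 7: ['paper', 'sea'] (min_width=9, slack=8)
Line 8: ['orchestra', 'that'] (min_width=14, slack=3)
Line 9: ['golden', 'I'] (min_width=8, slack=9)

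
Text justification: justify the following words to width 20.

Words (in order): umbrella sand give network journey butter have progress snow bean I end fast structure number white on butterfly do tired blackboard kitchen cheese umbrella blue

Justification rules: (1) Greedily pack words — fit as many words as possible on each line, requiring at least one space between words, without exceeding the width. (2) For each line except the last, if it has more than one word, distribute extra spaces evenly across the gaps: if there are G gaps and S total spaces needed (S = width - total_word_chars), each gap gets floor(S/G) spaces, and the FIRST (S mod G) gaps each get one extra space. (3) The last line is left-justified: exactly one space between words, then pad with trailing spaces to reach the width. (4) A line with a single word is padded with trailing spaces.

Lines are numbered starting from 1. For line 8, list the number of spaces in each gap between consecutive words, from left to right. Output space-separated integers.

Line 1: ['umbrella', 'sand', 'give'] (min_width=18, slack=2)
Line 2: ['network', 'journey'] (min_width=15, slack=5)
Line 3: ['butter', 'have', 'progress'] (min_width=20, slack=0)
Line 4: ['snow', 'bean', 'I', 'end', 'fast'] (min_width=20, slack=0)
Line 5: ['structure', 'number'] (min_width=16, slack=4)
Line 6: ['white', 'on', 'butterfly'] (min_width=18, slack=2)
Line 7: ['do', 'tired', 'blackboard'] (min_width=19, slack=1)
Line 8: ['kitchen', 'cheese'] (min_width=14, slack=6)
Line 9: ['umbrella', 'blue'] (min_width=13, slack=7)

Answer: 7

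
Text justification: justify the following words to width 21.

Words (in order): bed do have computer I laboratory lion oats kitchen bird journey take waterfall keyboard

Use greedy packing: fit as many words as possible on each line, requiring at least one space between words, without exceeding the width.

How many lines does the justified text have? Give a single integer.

Answer: 5

Derivation:
Line 1: ['bed', 'do', 'have', 'computer'] (min_width=20, slack=1)
Line 2: ['I', 'laboratory', 'lion'] (min_width=17, slack=4)
Line 3: ['oats', 'kitchen', 'bird'] (min_width=17, slack=4)
Line 4: ['journey', 'take'] (min_width=12, slack=9)
Line 5: ['waterfall', 'keyboard'] (min_width=18, slack=3)
Total lines: 5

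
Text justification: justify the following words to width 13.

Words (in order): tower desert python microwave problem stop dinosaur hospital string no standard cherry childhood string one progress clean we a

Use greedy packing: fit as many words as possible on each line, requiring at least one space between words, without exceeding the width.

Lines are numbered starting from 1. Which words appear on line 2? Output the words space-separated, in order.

Line 1: ['tower', 'desert'] (min_width=12, slack=1)
Line 2: ['python'] (min_width=6, slack=7)
Line 3: ['microwave'] (min_width=9, slack=4)
Line 4: ['problem', 'stop'] (min_width=12, slack=1)
Line 5: ['dinosaur'] (min_width=8, slack=5)
Line 6: ['hospital'] (min_width=8, slack=5)
Line 7: ['string', 'no'] (min_width=9, slack=4)
Line 8: ['standard'] (min_width=8, slack=5)
Line 9: ['cherry'] (min_width=6, slack=7)
Line 10: ['childhood'] (min_width=9, slack=4)
Line 11: ['string', 'one'] (min_width=10, slack=3)
Line 12: ['progress'] (min_width=8, slack=5)
Line 13: ['clean', 'we', 'a'] (min_width=10, slack=3)

Answer: python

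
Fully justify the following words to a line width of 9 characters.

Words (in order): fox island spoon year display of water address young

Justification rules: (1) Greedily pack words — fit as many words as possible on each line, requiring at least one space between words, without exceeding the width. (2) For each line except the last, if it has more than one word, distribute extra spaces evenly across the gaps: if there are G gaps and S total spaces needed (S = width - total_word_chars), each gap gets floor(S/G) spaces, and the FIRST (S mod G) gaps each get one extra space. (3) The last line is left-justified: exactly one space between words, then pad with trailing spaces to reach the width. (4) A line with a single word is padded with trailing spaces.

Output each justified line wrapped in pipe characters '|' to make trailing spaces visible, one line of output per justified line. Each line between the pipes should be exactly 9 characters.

Answer: |fox      |
|island   |
|spoon    |
|year     |
|display  |
|of  water|
|address  |
|young    |

Derivation:
Line 1: ['fox'] (min_width=3, slack=6)
Line 2: ['island'] (min_width=6, slack=3)
Line 3: ['spoon'] (min_width=5, slack=4)
Line 4: ['year'] (min_width=4, slack=5)
Line 5: ['display'] (min_width=7, slack=2)
Line 6: ['of', 'water'] (min_width=8, slack=1)
Line 7: ['address'] (min_width=7, slack=2)
Line 8: ['young'] (min_width=5, slack=4)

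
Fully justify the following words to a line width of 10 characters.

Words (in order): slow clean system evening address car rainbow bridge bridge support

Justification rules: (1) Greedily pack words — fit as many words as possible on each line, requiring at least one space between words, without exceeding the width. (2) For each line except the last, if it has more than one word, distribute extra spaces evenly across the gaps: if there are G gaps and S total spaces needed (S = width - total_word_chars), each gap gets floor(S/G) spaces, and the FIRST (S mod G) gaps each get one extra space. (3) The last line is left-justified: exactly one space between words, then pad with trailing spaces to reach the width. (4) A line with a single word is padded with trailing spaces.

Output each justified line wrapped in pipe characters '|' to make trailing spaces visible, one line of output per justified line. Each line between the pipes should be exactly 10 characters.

Line 1: ['slow', 'clean'] (min_width=10, slack=0)
Line 2: ['system'] (min_width=6, slack=4)
Line 3: ['evening'] (min_width=7, slack=3)
Line 4: ['address'] (min_width=7, slack=3)
Line 5: ['car'] (min_width=3, slack=7)
Line 6: ['rainbow'] (min_width=7, slack=3)
Line 7: ['bridge'] (min_width=6, slack=4)
Line 8: ['bridge'] (min_width=6, slack=4)
Line 9: ['support'] (min_width=7, slack=3)

Answer: |slow clean|
|system    |
|evening   |
|address   |
|car       |
|rainbow   |
|bridge    |
|bridge    |
|support   |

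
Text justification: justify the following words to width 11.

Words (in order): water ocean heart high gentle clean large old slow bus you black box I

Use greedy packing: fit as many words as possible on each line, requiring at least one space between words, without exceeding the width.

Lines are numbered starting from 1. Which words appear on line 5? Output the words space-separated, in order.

Line 1: ['water', 'ocean'] (min_width=11, slack=0)
Line 2: ['heart', 'high'] (min_width=10, slack=1)
Line 3: ['gentle'] (min_width=6, slack=5)
Line 4: ['clean', 'large'] (min_width=11, slack=0)
Line 5: ['old', 'slow'] (min_width=8, slack=3)
Line 6: ['bus', 'you'] (min_width=7, slack=4)
Line 7: ['black', 'box', 'I'] (min_width=11, slack=0)

Answer: old slow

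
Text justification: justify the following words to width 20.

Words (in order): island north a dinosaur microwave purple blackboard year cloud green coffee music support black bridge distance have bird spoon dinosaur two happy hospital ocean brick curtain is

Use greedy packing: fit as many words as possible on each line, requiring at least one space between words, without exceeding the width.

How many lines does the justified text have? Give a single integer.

Answer: 10

Derivation:
Line 1: ['island', 'north', 'a'] (min_width=14, slack=6)
Line 2: ['dinosaur', 'microwave'] (min_width=18, slack=2)
Line 3: ['purple', 'blackboard'] (min_width=17, slack=3)
Line 4: ['year', 'cloud', 'green'] (min_width=16, slack=4)
Line 5: ['coffee', 'music', 'support'] (min_width=20, slack=0)
Line 6: ['black', 'bridge'] (min_width=12, slack=8)
Line 7: ['distance', 'have', 'bird'] (min_width=18, slack=2)
Line 8: ['spoon', 'dinosaur', 'two'] (min_width=18, slack=2)
Line 9: ['happy', 'hospital', 'ocean'] (min_width=20, slack=0)
Line 10: ['brick', 'curtain', 'is'] (min_width=16, slack=4)
Total lines: 10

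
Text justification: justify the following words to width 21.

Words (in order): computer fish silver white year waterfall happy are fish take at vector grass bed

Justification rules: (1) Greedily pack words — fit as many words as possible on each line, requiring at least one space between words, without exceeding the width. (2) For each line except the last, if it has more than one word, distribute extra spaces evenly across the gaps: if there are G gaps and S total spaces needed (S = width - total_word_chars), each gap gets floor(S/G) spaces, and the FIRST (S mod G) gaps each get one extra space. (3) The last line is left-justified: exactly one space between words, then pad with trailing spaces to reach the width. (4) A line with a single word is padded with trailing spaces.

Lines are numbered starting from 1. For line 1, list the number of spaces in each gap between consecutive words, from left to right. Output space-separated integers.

Line 1: ['computer', 'fish', 'silver'] (min_width=20, slack=1)
Line 2: ['white', 'year', 'waterfall'] (min_width=20, slack=1)
Line 3: ['happy', 'are', 'fish', 'take'] (min_width=19, slack=2)
Line 4: ['at', 'vector', 'grass', 'bed'] (min_width=19, slack=2)

Answer: 2 1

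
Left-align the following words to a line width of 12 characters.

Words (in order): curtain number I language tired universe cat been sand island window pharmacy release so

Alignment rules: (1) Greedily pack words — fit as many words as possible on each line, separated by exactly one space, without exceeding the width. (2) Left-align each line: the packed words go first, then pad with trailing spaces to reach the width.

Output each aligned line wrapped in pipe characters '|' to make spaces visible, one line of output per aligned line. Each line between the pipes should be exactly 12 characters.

Line 1: ['curtain'] (min_width=7, slack=5)
Line 2: ['number', 'I'] (min_width=8, slack=4)
Line 3: ['language'] (min_width=8, slack=4)
Line 4: ['tired'] (min_width=5, slack=7)
Line 5: ['universe', 'cat'] (min_width=12, slack=0)
Line 6: ['been', 'sand'] (min_width=9, slack=3)
Line 7: ['island'] (min_width=6, slack=6)
Line 8: ['window'] (min_width=6, slack=6)
Line 9: ['pharmacy'] (min_width=8, slack=4)
Line 10: ['release', 'so'] (min_width=10, slack=2)

Answer: |curtain     |
|number I    |
|language    |
|tired       |
|universe cat|
|been sand   |
|island      |
|window      |
|pharmacy    |
|release so  |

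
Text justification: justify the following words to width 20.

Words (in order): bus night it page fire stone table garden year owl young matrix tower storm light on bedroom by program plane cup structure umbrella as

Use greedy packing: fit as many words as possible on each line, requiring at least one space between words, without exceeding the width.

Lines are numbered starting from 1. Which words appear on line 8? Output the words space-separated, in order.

Line 1: ['bus', 'night', 'it', 'page'] (min_width=17, slack=3)
Line 2: ['fire', 'stone', 'table'] (min_width=16, slack=4)
Line 3: ['garden', 'year', 'owl'] (min_width=15, slack=5)
Line 4: ['young', 'matrix', 'tower'] (min_width=18, slack=2)
Line 5: ['storm', 'light', 'on'] (min_width=14, slack=6)
Line 6: ['bedroom', 'by', 'program'] (min_width=18, slack=2)
Line 7: ['plane', 'cup', 'structure'] (min_width=19, slack=1)
Line 8: ['umbrella', 'as'] (min_width=11, slack=9)

Answer: umbrella as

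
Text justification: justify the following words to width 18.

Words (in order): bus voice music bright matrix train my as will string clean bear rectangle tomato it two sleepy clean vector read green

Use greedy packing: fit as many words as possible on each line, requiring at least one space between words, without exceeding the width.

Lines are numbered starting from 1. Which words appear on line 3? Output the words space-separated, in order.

Answer: train my as will

Derivation:
Line 1: ['bus', 'voice', 'music'] (min_width=15, slack=3)
Line 2: ['bright', 'matrix'] (min_width=13, slack=5)
Line 3: ['train', 'my', 'as', 'will'] (min_width=16, slack=2)
Line 4: ['string', 'clean', 'bear'] (min_width=17, slack=1)
Line 5: ['rectangle', 'tomato'] (min_width=16, slack=2)
Line 6: ['it', 'two', 'sleepy'] (min_width=13, slack=5)
Line 7: ['clean', 'vector', 'read'] (min_width=17, slack=1)
Line 8: ['green'] (min_width=5, slack=13)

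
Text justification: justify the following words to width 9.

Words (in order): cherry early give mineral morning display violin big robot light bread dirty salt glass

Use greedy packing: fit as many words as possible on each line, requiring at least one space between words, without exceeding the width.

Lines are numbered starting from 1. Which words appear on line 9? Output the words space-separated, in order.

Line 1: ['cherry'] (min_width=6, slack=3)
Line 2: ['early'] (min_width=5, slack=4)
Line 3: ['give'] (min_width=4, slack=5)
Line 4: ['mineral'] (min_width=7, slack=2)
Line 5: ['morning'] (min_width=7, slack=2)
Line 6: ['display'] (min_width=7, slack=2)
Line 7: ['violin'] (min_width=6, slack=3)
Line 8: ['big', 'robot'] (min_width=9, slack=0)
Line 9: ['light'] (min_width=5, slack=4)
Line 10: ['bread'] (min_width=5, slack=4)
Line 11: ['dirty'] (min_width=5, slack=4)
Line 12: ['salt'] (min_width=4, slack=5)
Line 13: ['glass'] (min_width=5, slack=4)

Answer: light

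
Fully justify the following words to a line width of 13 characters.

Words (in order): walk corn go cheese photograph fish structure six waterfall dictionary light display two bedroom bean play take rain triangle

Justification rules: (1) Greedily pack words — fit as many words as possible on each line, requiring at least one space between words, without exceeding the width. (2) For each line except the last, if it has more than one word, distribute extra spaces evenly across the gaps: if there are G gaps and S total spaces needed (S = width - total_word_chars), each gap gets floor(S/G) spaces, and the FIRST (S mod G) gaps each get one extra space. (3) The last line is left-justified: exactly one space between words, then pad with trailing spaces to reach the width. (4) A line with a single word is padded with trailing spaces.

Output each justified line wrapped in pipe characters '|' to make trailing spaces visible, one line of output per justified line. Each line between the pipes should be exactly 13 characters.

Answer: |walk  corn go|
|cheese       |
|photograph   |
|fish         |
|structure six|
|waterfall    |
|dictionary   |
|light display|
|two   bedroom|
|bean     play|
|take     rain|
|triangle     |

Derivation:
Line 1: ['walk', 'corn', 'go'] (min_width=12, slack=1)
Line 2: ['cheese'] (min_width=6, slack=7)
Line 3: ['photograph'] (min_width=10, slack=3)
Line 4: ['fish'] (min_width=4, slack=9)
Line 5: ['structure', 'six'] (min_width=13, slack=0)
Line 6: ['waterfall'] (min_width=9, slack=4)
Line 7: ['dictionary'] (min_width=10, slack=3)
Line 8: ['light', 'display'] (min_width=13, slack=0)
Line 9: ['two', 'bedroom'] (min_width=11, slack=2)
Line 10: ['bean', 'play'] (min_width=9, slack=4)
Line 11: ['take', 'rain'] (min_width=9, slack=4)
Line 12: ['triangle'] (min_width=8, slack=5)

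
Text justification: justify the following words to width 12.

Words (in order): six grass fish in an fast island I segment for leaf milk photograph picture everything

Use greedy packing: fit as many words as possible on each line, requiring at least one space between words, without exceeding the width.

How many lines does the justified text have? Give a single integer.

Line 1: ['six', 'grass'] (min_width=9, slack=3)
Line 2: ['fish', 'in', 'an'] (min_width=10, slack=2)
Line 3: ['fast', 'island'] (min_width=11, slack=1)
Line 4: ['I', 'segment'] (min_width=9, slack=3)
Line 5: ['for', 'leaf'] (min_width=8, slack=4)
Line 6: ['milk'] (min_width=4, slack=8)
Line 7: ['photograph'] (min_width=10, slack=2)
Line 8: ['picture'] (min_width=7, slack=5)
Line 9: ['everything'] (min_width=10, slack=2)
Total lines: 9

Answer: 9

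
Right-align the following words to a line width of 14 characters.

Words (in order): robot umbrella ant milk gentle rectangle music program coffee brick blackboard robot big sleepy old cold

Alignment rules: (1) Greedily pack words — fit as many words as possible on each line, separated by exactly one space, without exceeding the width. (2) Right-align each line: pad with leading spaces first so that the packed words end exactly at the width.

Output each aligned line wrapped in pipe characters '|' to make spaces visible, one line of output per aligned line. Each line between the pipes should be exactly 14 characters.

Line 1: ['robot', 'umbrella'] (min_width=14, slack=0)
Line 2: ['ant', 'milk'] (min_width=8, slack=6)
Line 3: ['gentle'] (min_width=6, slack=8)
Line 4: ['rectangle'] (min_width=9, slack=5)
Line 5: ['music', 'program'] (min_width=13, slack=1)
Line 6: ['coffee', 'brick'] (min_width=12, slack=2)
Line 7: ['blackboard'] (min_width=10, slack=4)
Line 8: ['robot', 'big'] (min_width=9, slack=5)
Line 9: ['sleepy', 'old'] (min_width=10, slack=4)
Line 10: ['cold'] (min_width=4, slack=10)

Answer: |robot umbrella|
|      ant milk|
|        gentle|
|     rectangle|
| music program|
|  coffee brick|
|    blackboard|
|     robot big|
|    sleepy old|
|          cold|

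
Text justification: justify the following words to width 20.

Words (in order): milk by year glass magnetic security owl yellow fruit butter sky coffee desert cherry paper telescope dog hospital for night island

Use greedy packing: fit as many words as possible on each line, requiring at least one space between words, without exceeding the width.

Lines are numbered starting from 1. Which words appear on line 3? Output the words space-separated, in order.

Line 1: ['milk', 'by', 'year', 'glass'] (min_width=18, slack=2)
Line 2: ['magnetic', 'security'] (min_width=17, slack=3)
Line 3: ['owl', 'yellow', 'fruit'] (min_width=16, slack=4)
Line 4: ['butter', 'sky', 'coffee'] (min_width=17, slack=3)
Line 5: ['desert', 'cherry', 'paper'] (min_width=19, slack=1)
Line 6: ['telescope', 'dog'] (min_width=13, slack=7)
Line 7: ['hospital', 'for', 'night'] (min_width=18, slack=2)
Line 8: ['island'] (min_width=6, slack=14)

Answer: owl yellow fruit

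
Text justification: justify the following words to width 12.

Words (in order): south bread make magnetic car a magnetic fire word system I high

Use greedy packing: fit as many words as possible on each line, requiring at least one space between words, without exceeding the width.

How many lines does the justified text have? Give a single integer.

Answer: 7

Derivation:
Line 1: ['south', 'bread'] (min_width=11, slack=1)
Line 2: ['make'] (min_width=4, slack=8)
Line 3: ['magnetic', 'car'] (min_width=12, slack=0)
Line 4: ['a', 'magnetic'] (min_width=10, slack=2)
Line 5: ['fire', 'word'] (min_width=9, slack=3)
Line 6: ['system', 'I'] (min_width=8, slack=4)
Line 7: ['high'] (min_width=4, slack=8)
Total lines: 7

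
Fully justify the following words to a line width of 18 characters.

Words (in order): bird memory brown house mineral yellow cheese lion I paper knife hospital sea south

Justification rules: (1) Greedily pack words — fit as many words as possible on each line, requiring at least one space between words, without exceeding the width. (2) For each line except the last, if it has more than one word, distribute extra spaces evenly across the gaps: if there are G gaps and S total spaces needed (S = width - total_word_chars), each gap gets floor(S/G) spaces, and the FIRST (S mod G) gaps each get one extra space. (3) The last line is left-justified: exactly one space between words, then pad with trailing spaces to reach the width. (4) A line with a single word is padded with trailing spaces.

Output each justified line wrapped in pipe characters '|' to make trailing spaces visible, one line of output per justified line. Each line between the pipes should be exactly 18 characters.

Answer: |bird  memory brown|
|house      mineral|
|yellow cheese lion|
|I    paper   knife|
|hospital sea south|

Derivation:
Line 1: ['bird', 'memory', 'brown'] (min_width=17, slack=1)
Line 2: ['house', 'mineral'] (min_width=13, slack=5)
Line 3: ['yellow', 'cheese', 'lion'] (min_width=18, slack=0)
Line 4: ['I', 'paper', 'knife'] (min_width=13, slack=5)
Line 5: ['hospital', 'sea', 'south'] (min_width=18, slack=0)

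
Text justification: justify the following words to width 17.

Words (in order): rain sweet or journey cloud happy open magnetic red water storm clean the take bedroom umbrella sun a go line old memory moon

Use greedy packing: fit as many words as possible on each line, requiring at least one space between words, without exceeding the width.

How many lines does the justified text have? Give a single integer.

Line 1: ['rain', 'sweet', 'or'] (min_width=13, slack=4)
Line 2: ['journey', 'cloud'] (min_width=13, slack=4)
Line 3: ['happy', 'open'] (min_width=10, slack=7)
Line 4: ['magnetic', 'red'] (min_width=12, slack=5)
Line 5: ['water', 'storm', 'clean'] (min_width=17, slack=0)
Line 6: ['the', 'take', 'bedroom'] (min_width=16, slack=1)
Line 7: ['umbrella', 'sun', 'a', 'go'] (min_width=17, slack=0)
Line 8: ['line', 'old', 'memory'] (min_width=15, slack=2)
Line 9: ['moon'] (min_width=4, slack=13)
Total lines: 9

Answer: 9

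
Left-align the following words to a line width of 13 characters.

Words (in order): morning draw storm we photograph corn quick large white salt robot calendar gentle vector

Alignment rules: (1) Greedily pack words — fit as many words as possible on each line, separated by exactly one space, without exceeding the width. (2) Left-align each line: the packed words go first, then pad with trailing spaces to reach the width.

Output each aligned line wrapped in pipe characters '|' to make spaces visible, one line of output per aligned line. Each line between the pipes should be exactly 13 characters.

Line 1: ['morning', 'draw'] (min_width=12, slack=1)
Line 2: ['storm', 'we'] (min_width=8, slack=5)
Line 3: ['photograph'] (min_width=10, slack=3)
Line 4: ['corn', 'quick'] (min_width=10, slack=3)
Line 5: ['large', 'white'] (min_width=11, slack=2)
Line 6: ['salt', 'robot'] (min_width=10, slack=3)
Line 7: ['calendar'] (min_width=8, slack=5)
Line 8: ['gentle', 'vector'] (min_width=13, slack=0)

Answer: |morning draw |
|storm we     |
|photograph   |
|corn quick   |
|large white  |
|salt robot   |
|calendar     |
|gentle vector|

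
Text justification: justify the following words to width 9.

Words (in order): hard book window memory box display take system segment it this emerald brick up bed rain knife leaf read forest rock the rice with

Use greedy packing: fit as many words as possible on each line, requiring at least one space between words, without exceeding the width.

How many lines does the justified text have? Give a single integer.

Answer: 17

Derivation:
Line 1: ['hard', 'book'] (min_width=9, slack=0)
Line 2: ['window'] (min_width=6, slack=3)
Line 3: ['memory'] (min_width=6, slack=3)
Line 4: ['box'] (min_width=3, slack=6)
Line 5: ['display'] (min_width=7, slack=2)
Line 6: ['take'] (min_width=4, slack=5)
Line 7: ['system'] (min_width=6, slack=3)
Line 8: ['segment'] (min_width=7, slack=2)
Line 9: ['it', 'this'] (min_width=7, slack=2)
Line 10: ['emerald'] (min_width=7, slack=2)
Line 11: ['brick', 'up'] (min_width=8, slack=1)
Line 12: ['bed', 'rain'] (min_width=8, slack=1)
Line 13: ['knife'] (min_width=5, slack=4)
Line 14: ['leaf', 'read'] (min_width=9, slack=0)
Line 15: ['forest'] (min_width=6, slack=3)
Line 16: ['rock', 'the'] (min_width=8, slack=1)
Line 17: ['rice', 'with'] (min_width=9, slack=0)
Total lines: 17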